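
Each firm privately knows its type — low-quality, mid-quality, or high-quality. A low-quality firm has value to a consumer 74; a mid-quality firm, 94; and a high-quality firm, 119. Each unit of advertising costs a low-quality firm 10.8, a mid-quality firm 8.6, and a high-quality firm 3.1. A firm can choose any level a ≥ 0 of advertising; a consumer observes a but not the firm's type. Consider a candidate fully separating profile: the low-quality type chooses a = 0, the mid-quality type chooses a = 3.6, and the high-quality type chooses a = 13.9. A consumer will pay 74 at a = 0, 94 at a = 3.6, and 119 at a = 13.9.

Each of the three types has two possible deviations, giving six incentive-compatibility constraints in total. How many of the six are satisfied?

4

Mid-quality (own payoff 94 − 8.6×3.6 = 63.04): to a=0 gives 74 → profitable ✗; to a=13.9 gives 119 − 8.6×13.9 = -0.54 → no gain ✓.
Low-quality (own payoff 74): to a=3.6 gives 94 − 10.8×3.6 = 55.12 → no gain ✓; to a=13.9 gives 119 − 10.8×13.9 = -31.12 → no gain ✓.
High-quality (own payoff 119 − 3.1×13.9 = 75.91): to a=0 gives 74 → no gain ✓; to a=3.6 gives 94 − 3.1×3.6 = 82.84 → profitable ✗.
4 of the 6 constraints hold; not an equilibrium.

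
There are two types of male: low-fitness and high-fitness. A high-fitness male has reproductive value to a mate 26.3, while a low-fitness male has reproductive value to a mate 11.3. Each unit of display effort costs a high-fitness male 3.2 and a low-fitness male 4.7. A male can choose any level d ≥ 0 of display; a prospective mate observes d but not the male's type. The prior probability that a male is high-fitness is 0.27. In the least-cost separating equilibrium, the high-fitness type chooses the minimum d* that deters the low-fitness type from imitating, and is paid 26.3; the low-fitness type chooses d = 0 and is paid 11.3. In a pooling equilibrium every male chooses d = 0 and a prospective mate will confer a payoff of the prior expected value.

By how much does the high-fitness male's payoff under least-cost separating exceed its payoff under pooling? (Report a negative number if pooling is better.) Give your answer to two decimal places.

0.74

Least-cost separating signal: d* solves 11.3 = 26.3 − 4.7·d*, so d* = (26.3 − 11.3)/4.7 ≈ 3.1915.
High-fitness type's separating payoff: 26.3 − 3.2 × d* = 26.3 − 3.2 × (26.3 − 11.3)/4.7 = 26.3 − 48/4.7 ≈ 16.0872.
Pooling payoff: 0.27 × 26.3 + 0.73 × 11.3 = 15.35.
Difference: 16.0872 − 15.35 = 0.7372, i.e. 0.74 to two decimal places.
The high-fitness type prefers to separate.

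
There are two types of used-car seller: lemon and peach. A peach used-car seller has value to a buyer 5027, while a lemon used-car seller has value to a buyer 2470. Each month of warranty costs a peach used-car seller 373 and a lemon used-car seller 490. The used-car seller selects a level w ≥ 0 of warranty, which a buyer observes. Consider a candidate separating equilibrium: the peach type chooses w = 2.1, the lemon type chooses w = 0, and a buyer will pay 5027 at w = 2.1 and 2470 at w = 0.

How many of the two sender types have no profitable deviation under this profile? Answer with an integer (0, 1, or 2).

1

Lemon type: stay at 0 → 2470; mimic → 5027 − 490 × 2.1 = 3998. IC fails (2470 < 3998).
Peach type: signal → 5027 − 373 × 2.1 = 4243.7; deviate to 0 → 2470. IC holds (4243.7 ≥ 2470).
1 of 2 constraints hold, so this profile is not an equilibrium.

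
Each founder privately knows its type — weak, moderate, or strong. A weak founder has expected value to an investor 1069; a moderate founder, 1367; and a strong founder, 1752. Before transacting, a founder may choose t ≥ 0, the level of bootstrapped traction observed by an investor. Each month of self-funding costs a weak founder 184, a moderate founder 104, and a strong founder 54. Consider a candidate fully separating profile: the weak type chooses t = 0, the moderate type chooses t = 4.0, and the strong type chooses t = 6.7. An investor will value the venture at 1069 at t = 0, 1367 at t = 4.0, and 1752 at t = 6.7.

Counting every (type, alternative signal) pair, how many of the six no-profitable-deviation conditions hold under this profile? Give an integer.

Strong (own payoff 1752 − 54×6.7 = 1390.2): to t=0 gives 1069 → no gain ✓; to t=4.0 gives 1367 − 54×4.0 = 1151 → no gain ✓.
Moderate (own payoff 1367 − 104×4.0 = 951): to t=0 gives 1069 → profitable ✗; to t=6.7 gives 1752 − 104×6.7 = 1055.2 → profitable ✗.
Weak (own payoff 1069): to t=4.0 gives 1367 − 184×4.0 = 631 → no gain ✓; to t=6.7 gives 1752 − 184×6.7 = 519.2 → no gain ✓.
4 of the 6 constraints hold; not an equilibrium.

4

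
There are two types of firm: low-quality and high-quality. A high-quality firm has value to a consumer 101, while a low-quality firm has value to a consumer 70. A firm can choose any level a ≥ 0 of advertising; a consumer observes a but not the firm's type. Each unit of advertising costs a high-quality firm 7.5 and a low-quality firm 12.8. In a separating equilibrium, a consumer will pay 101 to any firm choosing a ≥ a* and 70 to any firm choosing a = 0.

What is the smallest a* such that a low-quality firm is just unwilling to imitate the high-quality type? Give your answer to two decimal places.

A low-quality firm choosing a = 0 receives 70.
Imitating at a* instead would pay 101 at cost 12.8·a*, netting 101 − 12.8·a*.
Indifference: 70 = 101 − 12.8·a*, so a* = (101 − 70) / 12.8 ≈ 2.42.
This is the low-quality type's binding incentive-compatibility constraint; any a ≥ 2.42 sustains separation on that side.

2.42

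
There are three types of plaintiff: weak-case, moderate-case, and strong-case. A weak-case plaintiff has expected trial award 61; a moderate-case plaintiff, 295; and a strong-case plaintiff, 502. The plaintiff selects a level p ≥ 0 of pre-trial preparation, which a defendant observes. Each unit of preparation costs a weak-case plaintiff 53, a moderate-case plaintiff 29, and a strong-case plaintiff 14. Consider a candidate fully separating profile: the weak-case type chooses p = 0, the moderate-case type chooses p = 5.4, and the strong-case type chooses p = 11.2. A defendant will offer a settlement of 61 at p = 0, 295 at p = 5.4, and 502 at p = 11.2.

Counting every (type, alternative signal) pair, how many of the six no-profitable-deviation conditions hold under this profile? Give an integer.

Strong-case (own payoff 502 − 14×11.2 = 345.2): to p=0 gives 61 → no gain ✓; to p=5.4 gives 295 − 14×5.4 = 219.4 → no gain ✓.
Weak-case (own payoff 61): to p=5.4 gives 295 − 53×5.4 = 8.8 → no gain ✓; to p=11.2 gives 502 − 53×11.2 = -91.6 → no gain ✓.
Moderate-case (own payoff 295 − 29×5.4 = 138.4): to p=0 gives 61 → no gain ✓; to p=11.2 gives 502 − 29×11.2 = 177.2 → profitable ✗.
5 of the 6 constraints hold; not an equilibrium.

5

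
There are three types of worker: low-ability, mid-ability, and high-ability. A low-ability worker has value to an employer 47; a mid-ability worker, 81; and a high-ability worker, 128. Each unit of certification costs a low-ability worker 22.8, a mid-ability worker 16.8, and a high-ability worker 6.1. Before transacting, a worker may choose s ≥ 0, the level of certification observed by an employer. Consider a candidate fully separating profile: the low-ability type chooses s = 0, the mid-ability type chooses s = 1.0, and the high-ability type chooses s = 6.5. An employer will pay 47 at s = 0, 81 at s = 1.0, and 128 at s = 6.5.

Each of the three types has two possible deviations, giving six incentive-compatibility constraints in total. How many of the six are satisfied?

Low-ability (own payoff 47): to s=1.0 gives 81 − 22.8×1.0 = 58.2 → profitable ✗; to s=6.5 gives 128 − 22.8×6.5 = -20.2 → no gain ✓.
Mid-ability (own payoff 81 − 16.8×1.0 = 64.2): to s=0 gives 47 → no gain ✓; to s=6.5 gives 128 − 16.8×6.5 = 18.8 → no gain ✓.
High-ability (own payoff 128 − 6.1×6.5 = 88.35): to s=0 gives 47 → no gain ✓; to s=1.0 gives 81 − 6.1×1.0 = 74.9 → no gain ✓.
5 of the 6 constraints hold; not an equilibrium.

5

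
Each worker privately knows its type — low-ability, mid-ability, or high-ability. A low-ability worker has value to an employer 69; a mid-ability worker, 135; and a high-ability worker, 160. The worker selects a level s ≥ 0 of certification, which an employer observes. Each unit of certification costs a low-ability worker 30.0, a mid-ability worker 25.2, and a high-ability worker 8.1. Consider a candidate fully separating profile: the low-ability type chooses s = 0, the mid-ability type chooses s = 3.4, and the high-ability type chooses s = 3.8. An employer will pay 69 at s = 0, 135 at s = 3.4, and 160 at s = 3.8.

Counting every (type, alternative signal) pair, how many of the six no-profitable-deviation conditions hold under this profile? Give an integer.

Low-ability (own payoff 69): to s=3.4 gives 135 − 30.0×3.4 = 33 → no gain ✓; to s=3.8 gives 160 − 30.0×3.8 = 46 → no gain ✓.
High-ability (own payoff 160 − 8.1×3.8 = 129.22): to s=0 gives 69 → no gain ✓; to s=3.4 gives 135 − 8.1×3.4 = 107.46 → no gain ✓.
Mid-ability (own payoff 135 − 25.2×3.4 = 49.32): to s=0 gives 69 → profitable ✗; to s=3.8 gives 160 − 25.2×3.8 = 64.24 → profitable ✗.
4 of the 6 constraints hold; not an equilibrium.

4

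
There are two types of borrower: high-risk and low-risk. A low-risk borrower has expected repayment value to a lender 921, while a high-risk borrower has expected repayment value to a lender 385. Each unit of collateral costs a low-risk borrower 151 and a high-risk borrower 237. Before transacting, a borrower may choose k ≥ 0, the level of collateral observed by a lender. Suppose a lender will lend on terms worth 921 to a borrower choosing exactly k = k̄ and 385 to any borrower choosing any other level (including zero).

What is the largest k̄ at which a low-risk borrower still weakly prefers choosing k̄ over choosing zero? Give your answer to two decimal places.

Choosing k̄ yields the low-risk type 921 − 151·k̄; choosing zero yields 385.
The low-risk type is indifferent at 921 − 151·k̄ = 385, i.e. k̄ = (921 − 385) / 151 ≈ 3.55.
For any k̄ above 3.55 the low-risk type would rather pool at zero, so separation collapses.

3.55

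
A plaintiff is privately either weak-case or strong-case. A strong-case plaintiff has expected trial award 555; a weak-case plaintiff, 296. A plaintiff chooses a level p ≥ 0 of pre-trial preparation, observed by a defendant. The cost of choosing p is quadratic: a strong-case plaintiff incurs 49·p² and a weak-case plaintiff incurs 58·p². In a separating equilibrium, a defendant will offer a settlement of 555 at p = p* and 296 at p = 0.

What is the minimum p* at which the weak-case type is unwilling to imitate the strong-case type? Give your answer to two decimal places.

2.11

The weak-case type at p = 0 receives 296; imitating at p* yields 555 − 58·p*².
Indifference: 296 = 555 − 58·p*², so p*² = (555 − 296) / 58 ≈ 4.4655.
p* = √4.4655 ≈ 2.11.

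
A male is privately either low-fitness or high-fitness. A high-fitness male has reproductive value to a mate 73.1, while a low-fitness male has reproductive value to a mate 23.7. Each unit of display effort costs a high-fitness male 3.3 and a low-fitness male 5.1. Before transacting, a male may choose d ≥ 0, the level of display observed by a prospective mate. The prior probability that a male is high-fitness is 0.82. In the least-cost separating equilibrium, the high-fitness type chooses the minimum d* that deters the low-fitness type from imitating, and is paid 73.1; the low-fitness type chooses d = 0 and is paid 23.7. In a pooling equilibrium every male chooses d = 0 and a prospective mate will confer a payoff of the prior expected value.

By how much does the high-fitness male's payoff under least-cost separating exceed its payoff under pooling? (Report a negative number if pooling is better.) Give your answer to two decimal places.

Least-cost separating signal: d* solves 23.7 = 73.1 − 5.1·d*, so d* = (73.1 − 23.7)/5.1 ≈ 9.6863.
High-fitness type's separating payoff: 73.1 − 3.3 × d* = 73.1 − 3.3 × (73.1 − 23.7)/5.1 = 73.1 − 163.02/5.1 ≈ 41.1353.
Pooling payoff: 0.82 × 73.1 + 0.18 × 23.7 = 64.208.
Difference: 41.1353 − 64.208 = -23.0727, i.e. -23.07 to two decimal places.
The high-fitness type would prefer the pooling outcome.

-23.07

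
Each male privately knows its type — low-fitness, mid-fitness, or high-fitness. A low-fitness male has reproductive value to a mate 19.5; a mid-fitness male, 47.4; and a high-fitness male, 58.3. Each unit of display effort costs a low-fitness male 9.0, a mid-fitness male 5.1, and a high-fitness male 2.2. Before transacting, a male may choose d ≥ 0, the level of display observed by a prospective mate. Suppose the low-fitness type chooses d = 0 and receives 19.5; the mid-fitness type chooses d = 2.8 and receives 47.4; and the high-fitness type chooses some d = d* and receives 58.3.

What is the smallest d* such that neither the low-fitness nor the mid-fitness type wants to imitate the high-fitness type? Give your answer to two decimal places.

4.94

Low-fitness type (on-path payoff 19.5) won't mimic when 19.5 ≥ 58.3 − 9.0·d*, i.e. d* ≥ 4.31.
Mid-fitness type (on-path payoff 47.4 − 5.1×2.8 = 33.12) won't mimic when 33.12 ≥ 58.3 − 5.1·d*, i.e. d* ≥ 4.94.
Both must hold, so d* = max(4.31, 4.94) = 4.94. The mid-fitness type's constraint binds.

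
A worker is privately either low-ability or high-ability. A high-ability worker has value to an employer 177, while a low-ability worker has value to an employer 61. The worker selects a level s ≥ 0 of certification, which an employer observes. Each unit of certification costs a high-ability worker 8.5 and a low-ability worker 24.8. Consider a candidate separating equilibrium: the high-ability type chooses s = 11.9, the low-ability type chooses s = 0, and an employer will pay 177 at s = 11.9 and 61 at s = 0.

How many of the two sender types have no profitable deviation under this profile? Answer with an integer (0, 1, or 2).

2

High-ability type: signal → 177 − 8.5 × 11.9 = 75.85; deviate to 0 → 61. IC holds (75.85 ≥ 61).
Low-ability type: stay at 0 → 61; mimic → 177 − 24.8 × 11.9 = -118.12. IC holds (61 ≥ -118.12).
2 of 2 constraints hold, so this is a separating equilibrium.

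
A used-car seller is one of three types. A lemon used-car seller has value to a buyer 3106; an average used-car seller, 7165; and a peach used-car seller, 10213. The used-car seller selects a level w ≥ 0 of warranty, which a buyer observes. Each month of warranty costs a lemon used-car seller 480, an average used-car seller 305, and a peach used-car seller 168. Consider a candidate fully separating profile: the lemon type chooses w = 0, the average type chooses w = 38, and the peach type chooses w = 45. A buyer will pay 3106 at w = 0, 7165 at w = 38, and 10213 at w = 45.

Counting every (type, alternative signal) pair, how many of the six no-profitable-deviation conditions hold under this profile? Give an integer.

Lemon (own payoff 3106): to w=38 gives 7165 − 480×38 = -11075 → no gain ✓; to w=45 gives 10213 − 480×45 = -11387 → no gain ✓.
Average (own payoff 7165 − 305×38 = -4425): to w=0 gives 3106 → profitable ✗; to w=45 gives 10213 − 305×45 = -3512 → profitable ✗.
Peach (own payoff 10213 − 168×45 = 2653): to w=0 gives 3106 → profitable ✗; to w=38 gives 7165 − 168×38 = 781 → no gain ✓.
3 of the 6 constraints hold; not an equilibrium.

3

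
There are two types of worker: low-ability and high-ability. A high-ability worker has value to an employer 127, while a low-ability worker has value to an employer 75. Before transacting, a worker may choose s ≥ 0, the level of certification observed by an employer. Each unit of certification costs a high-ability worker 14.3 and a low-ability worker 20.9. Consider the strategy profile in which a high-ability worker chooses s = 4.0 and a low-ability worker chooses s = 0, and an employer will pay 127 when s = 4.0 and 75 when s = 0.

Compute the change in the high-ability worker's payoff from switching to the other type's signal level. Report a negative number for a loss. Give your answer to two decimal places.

Playing s = 4.0 the high-ability worker receives 127 − 14.3 × 4.0 = 69.8.
Deviating to s = 0 yields 75 instead.
Gain from deviating: 75 − 69.8 = 5.20.
The gain is positive, so the high-ability type's incentive-compatibility constraint is violated — this profile is not a separating equilibrium.

5.20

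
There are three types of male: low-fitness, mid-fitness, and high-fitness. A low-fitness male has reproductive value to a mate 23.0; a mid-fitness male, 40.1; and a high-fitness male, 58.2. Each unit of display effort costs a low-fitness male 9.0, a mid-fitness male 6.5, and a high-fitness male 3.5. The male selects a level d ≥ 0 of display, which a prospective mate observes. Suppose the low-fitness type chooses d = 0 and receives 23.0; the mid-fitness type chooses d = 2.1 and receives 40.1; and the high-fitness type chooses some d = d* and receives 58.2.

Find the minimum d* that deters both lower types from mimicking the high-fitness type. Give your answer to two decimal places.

Mid-fitness type (on-path payoff 40.1 − 6.5×2.1 = 26.45) won't mimic when 26.45 ≥ 58.2 − 6.5·d*, i.e. d* ≥ 4.88.
Low-fitness type (on-path payoff 23.0) won't mimic when 23.0 ≥ 58.2 − 9.0·d*, i.e. d* ≥ 3.91.
Both must hold, so d* = max(3.91, 4.88) = 4.88. The mid-fitness type's constraint binds.

4.88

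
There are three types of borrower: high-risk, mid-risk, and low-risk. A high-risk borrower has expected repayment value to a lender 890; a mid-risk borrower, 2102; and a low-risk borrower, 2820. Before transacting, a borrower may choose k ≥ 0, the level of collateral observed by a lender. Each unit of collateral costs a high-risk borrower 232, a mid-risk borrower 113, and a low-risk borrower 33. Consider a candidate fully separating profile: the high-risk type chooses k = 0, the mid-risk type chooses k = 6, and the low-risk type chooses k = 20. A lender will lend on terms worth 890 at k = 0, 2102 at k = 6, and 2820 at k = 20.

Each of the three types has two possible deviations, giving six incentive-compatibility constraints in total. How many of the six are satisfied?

High-risk (own payoff 890): to k=6 gives 2102 − 232×6 = 710 → no gain ✓; to k=20 gives 2820 − 232×20 = -1820 → no gain ✓.
Mid-risk (own payoff 2102 − 113×6 = 1424): to k=0 gives 890 → no gain ✓; to k=20 gives 2820 − 113×20 = 560 → no gain ✓.
Low-risk (own payoff 2820 − 33×20 = 2160): to k=0 gives 890 → no gain ✓; to k=6 gives 2102 − 33×6 = 1904 → no gain ✓.
6 of the 6 constraints hold; this profile is a separating equilibrium.

6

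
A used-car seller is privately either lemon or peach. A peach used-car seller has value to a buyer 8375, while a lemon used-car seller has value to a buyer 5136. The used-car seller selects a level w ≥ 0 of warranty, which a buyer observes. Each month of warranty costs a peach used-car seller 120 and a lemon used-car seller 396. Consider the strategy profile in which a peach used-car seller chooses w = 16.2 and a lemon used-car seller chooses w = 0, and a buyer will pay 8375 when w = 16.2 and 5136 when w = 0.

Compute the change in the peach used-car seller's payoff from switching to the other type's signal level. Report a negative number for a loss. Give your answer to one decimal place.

Playing w = 16.2 the peach used-car seller receives 8375 − 120 × 16.2 = 6431.
Deviating to w = 0 yields 5136 instead.
Gain from deviating: 5136 − 6431 = -1295.0.
The gain is negative, so the peach type's incentive-compatibility constraint is satisfied.

-1295.0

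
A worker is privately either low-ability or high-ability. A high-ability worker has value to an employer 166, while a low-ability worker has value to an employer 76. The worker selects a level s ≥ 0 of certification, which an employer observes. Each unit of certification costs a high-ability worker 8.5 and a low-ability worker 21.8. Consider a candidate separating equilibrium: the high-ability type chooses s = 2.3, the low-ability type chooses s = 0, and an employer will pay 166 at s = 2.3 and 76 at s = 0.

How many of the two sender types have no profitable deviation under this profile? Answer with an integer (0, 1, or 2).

Low-ability type: stay at 0 → 76; mimic → 166 − 21.8 × 2.3 = 115.86. IC fails (76 < 115.86).
High-ability type: signal → 166 − 8.5 × 2.3 = 146.45; deviate to 0 → 76. IC holds (146.45 ≥ 76).
1 of 2 constraints hold, so this profile is not an equilibrium.

1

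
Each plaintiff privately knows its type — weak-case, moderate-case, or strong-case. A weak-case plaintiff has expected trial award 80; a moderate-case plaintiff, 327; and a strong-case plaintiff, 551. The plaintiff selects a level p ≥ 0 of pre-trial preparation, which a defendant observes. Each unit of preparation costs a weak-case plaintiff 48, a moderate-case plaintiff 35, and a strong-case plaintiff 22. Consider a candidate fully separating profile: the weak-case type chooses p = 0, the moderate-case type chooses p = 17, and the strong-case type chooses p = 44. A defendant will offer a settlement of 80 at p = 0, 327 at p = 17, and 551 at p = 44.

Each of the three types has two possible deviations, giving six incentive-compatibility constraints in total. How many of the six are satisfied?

Moderate-case (own payoff 327 − 35×17 = -268): to p=0 gives 80 → profitable ✗; to p=44 gives 551 − 35×44 = -989 → no gain ✓.
Weak-case (own payoff 80): to p=17 gives 327 − 48×17 = -489 → no gain ✓; to p=44 gives 551 − 48×44 = -1561 → no gain ✓.
Strong-case (own payoff 551 − 22×44 = -417): to p=0 gives 80 → profitable ✗; to p=17 gives 327 − 22×17 = -47 → profitable ✗.
3 of the 6 constraints hold; not an equilibrium.

3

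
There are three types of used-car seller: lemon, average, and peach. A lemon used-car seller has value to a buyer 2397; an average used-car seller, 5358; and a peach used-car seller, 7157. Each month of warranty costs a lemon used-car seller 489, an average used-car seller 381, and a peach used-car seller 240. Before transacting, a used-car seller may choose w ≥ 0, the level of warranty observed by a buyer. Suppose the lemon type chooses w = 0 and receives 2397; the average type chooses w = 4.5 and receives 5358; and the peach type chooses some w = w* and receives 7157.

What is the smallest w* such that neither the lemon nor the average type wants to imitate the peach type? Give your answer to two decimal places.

Average type (on-path payoff 5358 − 381×4.5 = 3643.5) won't mimic when 3643.5 ≥ 7157 − 381·w*, i.e. w* ≥ 9.22.
Lemon type (on-path payoff 2397) won't mimic when 2397 ≥ 7157 − 489·w*, i.e. w* ≥ 9.73.
Both must hold, so w* = max(9.73, 9.22) = 9.73. The lemon type's constraint binds.

9.73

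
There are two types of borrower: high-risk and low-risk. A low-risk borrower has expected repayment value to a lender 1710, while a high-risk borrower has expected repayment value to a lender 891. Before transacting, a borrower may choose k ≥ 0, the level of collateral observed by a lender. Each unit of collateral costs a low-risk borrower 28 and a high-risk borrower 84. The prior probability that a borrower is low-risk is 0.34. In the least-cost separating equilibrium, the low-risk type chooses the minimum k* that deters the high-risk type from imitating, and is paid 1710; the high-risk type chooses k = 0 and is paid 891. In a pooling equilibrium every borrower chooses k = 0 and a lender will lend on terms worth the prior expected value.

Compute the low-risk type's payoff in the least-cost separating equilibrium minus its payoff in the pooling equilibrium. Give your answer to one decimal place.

267.5

Least-cost separating signal: k* solves 891 = 1710 − 84·k*, so k* = (1710 − 891)/84 = 9.75.
Low-risk type's separating payoff: 1710 − 28 × k* = 1710 − 28 × (1710 − 891)/84 = 1710 − 22932/84 = 1437.
Pooling payoff: 0.34 × 1710 + 0.66 × 891 = 1169.46.
Difference: 1437 − 1169.46 = 267.54, i.e. 267.5 to one decimal place.
The low-risk type prefers to separate.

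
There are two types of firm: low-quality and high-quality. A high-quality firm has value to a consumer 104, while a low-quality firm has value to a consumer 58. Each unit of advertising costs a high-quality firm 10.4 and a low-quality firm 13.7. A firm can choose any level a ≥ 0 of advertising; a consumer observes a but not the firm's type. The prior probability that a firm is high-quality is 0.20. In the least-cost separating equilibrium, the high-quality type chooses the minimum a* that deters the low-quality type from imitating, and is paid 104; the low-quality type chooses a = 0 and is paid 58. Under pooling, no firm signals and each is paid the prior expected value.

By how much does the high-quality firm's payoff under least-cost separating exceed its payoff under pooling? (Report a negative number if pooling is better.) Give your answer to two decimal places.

1.88

Least-cost separating signal: a* solves 58 = 104 − 13.7·a*, so a* = (104 − 58)/13.7 ≈ 3.3577.
High-quality type's separating payoff: 104 − 10.4 × a* = 104 − 10.4 × (104 − 58)/13.7 = 104 − 478.4/13.7 ≈ 69.0803.
Pooling payoff: 0.20 × 104 + 0.80 × 58 = 67.2.
Difference: 69.0803 − 67.2 = 1.8803, i.e. 1.88 to two decimal places.
The high-quality type prefers to separate.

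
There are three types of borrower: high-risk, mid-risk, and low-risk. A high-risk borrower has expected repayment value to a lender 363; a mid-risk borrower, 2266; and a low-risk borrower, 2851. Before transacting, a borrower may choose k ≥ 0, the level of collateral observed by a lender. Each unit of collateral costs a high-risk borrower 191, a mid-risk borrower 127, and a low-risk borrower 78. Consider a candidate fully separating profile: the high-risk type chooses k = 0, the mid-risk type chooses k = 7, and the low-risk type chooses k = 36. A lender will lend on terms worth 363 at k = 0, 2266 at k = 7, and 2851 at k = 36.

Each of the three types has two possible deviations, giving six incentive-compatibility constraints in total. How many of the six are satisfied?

3

High-risk (own payoff 363): to k=7 gives 2266 − 191×7 = 929 → profitable ✗; to k=36 gives 2851 − 191×36 = -4025 → no gain ✓.
Mid-risk (own payoff 2266 − 127×7 = 1377): to k=0 gives 363 → no gain ✓; to k=36 gives 2851 − 127×36 = -1721 → no gain ✓.
Low-risk (own payoff 2851 − 78×36 = 43): to k=0 gives 363 → profitable ✗; to k=7 gives 2266 − 78×7 = 1720 → profitable ✗.
3 of the 6 constraints hold; not an equilibrium.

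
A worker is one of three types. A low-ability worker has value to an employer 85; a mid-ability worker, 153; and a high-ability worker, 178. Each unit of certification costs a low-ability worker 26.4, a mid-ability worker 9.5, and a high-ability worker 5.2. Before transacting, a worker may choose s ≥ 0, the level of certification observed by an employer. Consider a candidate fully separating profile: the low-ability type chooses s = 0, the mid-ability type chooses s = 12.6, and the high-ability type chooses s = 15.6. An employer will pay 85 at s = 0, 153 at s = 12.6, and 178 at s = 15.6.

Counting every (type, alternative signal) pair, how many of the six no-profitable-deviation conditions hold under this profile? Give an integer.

5

High-ability (own payoff 178 − 5.2×15.6 = 96.88): to s=0 gives 85 → no gain ✓; to s=12.6 gives 153 − 5.2×12.6 = 87.48 → no gain ✓.
Low-ability (own payoff 85): to s=12.6 gives 153 − 26.4×12.6 = -179.64 → no gain ✓; to s=15.6 gives 178 − 26.4×15.6 = -233.84 → no gain ✓.
Mid-ability (own payoff 153 − 9.5×12.6 = 33.3): to s=0 gives 85 → profitable ✗; to s=15.6 gives 178 − 9.5×15.6 = 29.8 → no gain ✓.
5 of the 6 constraints hold; not an equilibrium.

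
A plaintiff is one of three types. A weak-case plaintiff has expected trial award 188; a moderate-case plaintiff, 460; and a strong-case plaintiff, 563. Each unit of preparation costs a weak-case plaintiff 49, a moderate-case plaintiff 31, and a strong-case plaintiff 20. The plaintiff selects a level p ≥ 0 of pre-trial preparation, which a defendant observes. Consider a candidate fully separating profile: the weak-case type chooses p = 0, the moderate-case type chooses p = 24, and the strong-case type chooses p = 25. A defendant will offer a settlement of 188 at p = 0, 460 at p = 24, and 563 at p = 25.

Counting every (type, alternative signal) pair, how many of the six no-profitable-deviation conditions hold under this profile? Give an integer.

Strong-case (own payoff 563 − 20×25 = 63): to p=0 gives 188 → profitable ✗; to p=24 gives 460 − 20×24 = -20 → no gain ✓.
Moderate-case (own payoff 460 − 31×24 = -284): to p=0 gives 188 → profitable ✗; to p=25 gives 563 − 31×25 = -212 → profitable ✗.
Weak-case (own payoff 188): to p=24 gives 460 − 49×24 = -716 → no gain ✓; to p=25 gives 563 − 49×25 = -662 → no gain ✓.
3 of the 6 constraints hold; not an equilibrium.

3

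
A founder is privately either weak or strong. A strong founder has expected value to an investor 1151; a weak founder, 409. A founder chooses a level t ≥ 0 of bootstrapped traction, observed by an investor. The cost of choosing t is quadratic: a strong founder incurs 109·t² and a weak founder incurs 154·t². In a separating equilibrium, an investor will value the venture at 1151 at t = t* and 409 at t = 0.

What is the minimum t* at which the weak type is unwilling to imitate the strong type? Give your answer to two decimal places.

The weak type at t = 0 receives 409; imitating at t* yields 1151 − 154·t*².
Indifference: 409 = 1151 − 154·t*², so t*² = (1151 − 409) / 154 ≈ 4.8182.
t* = √4.8182 ≈ 2.20.

2.20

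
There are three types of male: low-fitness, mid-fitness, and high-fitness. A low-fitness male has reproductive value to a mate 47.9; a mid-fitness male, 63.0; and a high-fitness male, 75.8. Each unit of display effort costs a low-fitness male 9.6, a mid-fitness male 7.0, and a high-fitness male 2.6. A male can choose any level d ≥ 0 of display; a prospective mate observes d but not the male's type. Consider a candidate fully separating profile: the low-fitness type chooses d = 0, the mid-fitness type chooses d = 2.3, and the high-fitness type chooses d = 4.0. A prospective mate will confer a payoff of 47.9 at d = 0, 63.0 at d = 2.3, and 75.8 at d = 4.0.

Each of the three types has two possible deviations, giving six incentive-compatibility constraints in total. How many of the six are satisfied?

Low-fitness (own payoff 47.9): to d=2.3 gives 63.0 − 9.6×2.3 = 40.92 → no gain ✓; to d=4.0 gives 75.8 − 9.6×4.0 = 37.4 → no gain ✓.
High-fitness (own payoff 75.8 − 2.6×4.0 = 65.4): to d=0 gives 47.9 → no gain ✓; to d=2.3 gives 63.0 − 2.6×2.3 = 57.02 → no gain ✓.
Mid-fitness (own payoff 63.0 − 7.0×2.3 = 46.9): to d=0 gives 47.9 → profitable ✗; to d=4.0 gives 75.8 − 7.0×4.0 = 47.8 → profitable ✗.
4 of the 6 constraints hold; not an equilibrium.

4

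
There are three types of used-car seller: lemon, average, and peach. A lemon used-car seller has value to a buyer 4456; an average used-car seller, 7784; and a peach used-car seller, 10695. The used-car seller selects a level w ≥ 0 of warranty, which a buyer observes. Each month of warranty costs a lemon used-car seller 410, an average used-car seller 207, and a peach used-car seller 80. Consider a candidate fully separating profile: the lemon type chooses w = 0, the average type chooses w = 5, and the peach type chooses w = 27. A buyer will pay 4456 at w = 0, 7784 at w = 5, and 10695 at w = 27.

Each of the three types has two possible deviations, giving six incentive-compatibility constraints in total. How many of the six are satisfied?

5

Lemon (own payoff 4456): to w=5 gives 7784 − 410×5 = 5734 → profitable ✗; to w=27 gives 10695 − 410×27 = -375 → no gain ✓.
Average (own payoff 7784 − 207×5 = 6749): to w=0 gives 4456 → no gain ✓; to w=27 gives 10695 − 207×27 = 5106 → no gain ✓.
Peach (own payoff 10695 − 80×27 = 8535): to w=0 gives 4456 → no gain ✓; to w=5 gives 7784 − 80×5 = 7384 → no gain ✓.
5 of the 6 constraints hold; not an equilibrium.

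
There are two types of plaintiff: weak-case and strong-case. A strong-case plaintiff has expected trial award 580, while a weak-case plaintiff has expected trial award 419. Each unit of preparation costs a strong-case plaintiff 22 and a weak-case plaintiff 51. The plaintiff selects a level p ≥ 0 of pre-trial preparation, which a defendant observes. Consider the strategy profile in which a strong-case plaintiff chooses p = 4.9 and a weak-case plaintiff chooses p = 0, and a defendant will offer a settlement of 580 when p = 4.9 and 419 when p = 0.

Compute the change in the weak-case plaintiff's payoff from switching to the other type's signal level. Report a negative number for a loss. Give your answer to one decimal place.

Playing p = 0 the weak-case plaintiff receives 419.
Deviating to p = 4.9 brings payment 580 at cost 51 × 4.9 = 249.9, netting 330.1.
Gain from deviating: 330.1 − 419 = -88.9.
The gain is negative, so the weak-case type's incentive-compatibility constraint is satisfied.

-88.9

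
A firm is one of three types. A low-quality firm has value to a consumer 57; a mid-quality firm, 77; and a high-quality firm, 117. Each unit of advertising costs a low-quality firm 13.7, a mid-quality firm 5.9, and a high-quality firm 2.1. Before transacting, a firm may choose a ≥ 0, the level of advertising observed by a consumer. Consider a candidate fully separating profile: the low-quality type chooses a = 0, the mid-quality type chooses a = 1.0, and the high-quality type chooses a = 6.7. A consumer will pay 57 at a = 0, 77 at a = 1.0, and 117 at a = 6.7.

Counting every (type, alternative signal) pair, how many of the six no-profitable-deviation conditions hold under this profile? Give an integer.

Low-quality (own payoff 57): to a=1.0 gives 77 − 13.7×1.0 = 63.3 → profitable ✗; to a=6.7 gives 117 − 13.7×6.7 = 25.21 → no gain ✓.
High-quality (own payoff 117 − 2.1×6.7 = 102.93): to a=0 gives 57 → no gain ✓; to a=1.0 gives 77 − 2.1×1.0 = 74.9 → no gain ✓.
Mid-quality (own payoff 77 − 5.9×1.0 = 71.1): to a=0 gives 57 → no gain ✓; to a=6.7 gives 117 − 5.9×6.7 = 77.47 → profitable ✗.
4 of the 6 constraints hold; not an equilibrium.

4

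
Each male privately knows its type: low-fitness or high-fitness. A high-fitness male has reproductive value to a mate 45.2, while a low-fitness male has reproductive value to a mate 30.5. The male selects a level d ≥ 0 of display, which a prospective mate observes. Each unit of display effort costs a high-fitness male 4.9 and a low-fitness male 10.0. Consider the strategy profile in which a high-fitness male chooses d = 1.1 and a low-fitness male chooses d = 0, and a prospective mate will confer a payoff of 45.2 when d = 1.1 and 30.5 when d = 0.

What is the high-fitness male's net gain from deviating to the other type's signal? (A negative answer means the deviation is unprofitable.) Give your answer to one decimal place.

Playing d = 1.1 the high-fitness male receives 45.2 − 4.9 × 1.1 = 39.81.
Deviating to d = 0 yields 30.5 instead.
Gain from deviating: 30.5 − 39.81 = -9.31, i.e. -9.3 to one decimal place.
The gain is negative, so the high-fitness type's incentive-compatibility constraint is satisfied.

-9.3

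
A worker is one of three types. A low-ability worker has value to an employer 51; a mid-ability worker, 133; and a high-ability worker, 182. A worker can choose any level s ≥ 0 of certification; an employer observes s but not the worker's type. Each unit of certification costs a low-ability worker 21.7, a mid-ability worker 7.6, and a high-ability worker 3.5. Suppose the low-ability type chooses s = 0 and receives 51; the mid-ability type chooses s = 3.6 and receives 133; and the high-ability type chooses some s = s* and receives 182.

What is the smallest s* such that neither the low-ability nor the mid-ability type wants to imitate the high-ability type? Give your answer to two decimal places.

Mid-ability type (on-path payoff 133 − 7.6×3.6 = 105.64) won't mimic when 105.64 ≥ 182 − 7.6·s*, i.e. s* ≥ 10.05.
Low-ability type (on-path payoff 51) won't mimic when 51 ≥ 182 − 21.7·s*, i.e. s* ≥ 6.04.
Both must hold, so s* = max(6.04, 10.05) = 10.05. The mid-ability type's constraint binds.

10.05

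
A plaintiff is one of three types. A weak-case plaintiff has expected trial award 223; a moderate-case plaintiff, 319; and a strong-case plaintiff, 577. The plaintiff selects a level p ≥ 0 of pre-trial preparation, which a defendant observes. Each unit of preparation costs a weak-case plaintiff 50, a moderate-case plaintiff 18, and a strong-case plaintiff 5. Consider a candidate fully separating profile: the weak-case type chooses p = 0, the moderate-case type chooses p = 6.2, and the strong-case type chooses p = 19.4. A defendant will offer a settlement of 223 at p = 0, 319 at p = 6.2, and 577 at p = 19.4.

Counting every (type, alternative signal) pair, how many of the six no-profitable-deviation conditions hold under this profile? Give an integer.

Weak-case (own payoff 223): to p=6.2 gives 319 − 50×6.2 = 9 → no gain ✓; to p=19.4 gives 577 − 50×19.4 = -393 → no gain ✓.
Moderate-case (own payoff 319 − 18×6.2 = 207.4): to p=0 gives 223 → profitable ✗; to p=19.4 gives 577 − 18×19.4 = 227.8 → profitable ✗.
Strong-case (own payoff 577 − 5×19.4 = 480): to p=0 gives 223 → no gain ✓; to p=6.2 gives 319 − 5×6.2 = 288 → no gain ✓.
4 of the 6 constraints hold; not an equilibrium.

4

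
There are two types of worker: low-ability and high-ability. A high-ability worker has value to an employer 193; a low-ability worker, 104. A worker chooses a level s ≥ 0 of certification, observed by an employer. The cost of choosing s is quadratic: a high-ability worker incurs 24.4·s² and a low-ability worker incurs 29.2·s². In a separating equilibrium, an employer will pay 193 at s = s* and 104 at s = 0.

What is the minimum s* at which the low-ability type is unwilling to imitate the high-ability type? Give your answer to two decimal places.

1.75

The low-ability type at s = 0 receives 104; imitating at s* yields 193 − 29.2·s*².
Indifference: 104 = 193 − 29.2·s*², so s*² = (193 − 104) / 29.2 ≈ 3.0479.
s* = √3.0479 ≈ 1.75.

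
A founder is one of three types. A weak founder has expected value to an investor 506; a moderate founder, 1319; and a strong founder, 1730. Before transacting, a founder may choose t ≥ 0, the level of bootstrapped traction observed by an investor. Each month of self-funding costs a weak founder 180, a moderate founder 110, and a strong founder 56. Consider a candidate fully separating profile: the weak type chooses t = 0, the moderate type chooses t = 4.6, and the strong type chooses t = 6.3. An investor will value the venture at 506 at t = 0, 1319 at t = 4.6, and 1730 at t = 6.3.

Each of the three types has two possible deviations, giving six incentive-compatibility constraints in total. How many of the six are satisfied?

Moderate (own payoff 1319 − 110×4.6 = 813): to t=0 gives 506 → no gain ✓; to t=6.3 gives 1730 − 110×6.3 = 1037 → profitable ✗.
Strong (own payoff 1730 − 56×6.3 = 1377.2): to t=0 gives 506 → no gain ✓; to t=4.6 gives 1319 − 56×4.6 = 1061.4 → no gain ✓.
Weak (own payoff 506): to t=4.6 gives 1319 − 180×4.6 = 491 → no gain ✓; to t=6.3 gives 1730 − 180×6.3 = 596 → profitable ✗.
4 of the 6 constraints hold; not an equilibrium.

4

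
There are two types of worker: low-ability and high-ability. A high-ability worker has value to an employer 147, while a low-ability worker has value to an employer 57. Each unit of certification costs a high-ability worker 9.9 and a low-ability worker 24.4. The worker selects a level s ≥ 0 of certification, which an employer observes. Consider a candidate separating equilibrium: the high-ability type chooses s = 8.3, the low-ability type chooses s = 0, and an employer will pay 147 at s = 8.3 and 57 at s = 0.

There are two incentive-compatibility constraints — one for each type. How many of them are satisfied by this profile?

Low-ability type: stay at 0 → 57; mimic → 147 − 24.4 × 8.3 = -55.52. IC holds (57 ≥ -55.52).
High-ability type: signal → 147 − 9.9 × 8.3 = 64.83; deviate to 0 → 57. IC holds (64.83 ≥ 57).
2 of 2 constraints hold, so this is a separating equilibrium.

2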